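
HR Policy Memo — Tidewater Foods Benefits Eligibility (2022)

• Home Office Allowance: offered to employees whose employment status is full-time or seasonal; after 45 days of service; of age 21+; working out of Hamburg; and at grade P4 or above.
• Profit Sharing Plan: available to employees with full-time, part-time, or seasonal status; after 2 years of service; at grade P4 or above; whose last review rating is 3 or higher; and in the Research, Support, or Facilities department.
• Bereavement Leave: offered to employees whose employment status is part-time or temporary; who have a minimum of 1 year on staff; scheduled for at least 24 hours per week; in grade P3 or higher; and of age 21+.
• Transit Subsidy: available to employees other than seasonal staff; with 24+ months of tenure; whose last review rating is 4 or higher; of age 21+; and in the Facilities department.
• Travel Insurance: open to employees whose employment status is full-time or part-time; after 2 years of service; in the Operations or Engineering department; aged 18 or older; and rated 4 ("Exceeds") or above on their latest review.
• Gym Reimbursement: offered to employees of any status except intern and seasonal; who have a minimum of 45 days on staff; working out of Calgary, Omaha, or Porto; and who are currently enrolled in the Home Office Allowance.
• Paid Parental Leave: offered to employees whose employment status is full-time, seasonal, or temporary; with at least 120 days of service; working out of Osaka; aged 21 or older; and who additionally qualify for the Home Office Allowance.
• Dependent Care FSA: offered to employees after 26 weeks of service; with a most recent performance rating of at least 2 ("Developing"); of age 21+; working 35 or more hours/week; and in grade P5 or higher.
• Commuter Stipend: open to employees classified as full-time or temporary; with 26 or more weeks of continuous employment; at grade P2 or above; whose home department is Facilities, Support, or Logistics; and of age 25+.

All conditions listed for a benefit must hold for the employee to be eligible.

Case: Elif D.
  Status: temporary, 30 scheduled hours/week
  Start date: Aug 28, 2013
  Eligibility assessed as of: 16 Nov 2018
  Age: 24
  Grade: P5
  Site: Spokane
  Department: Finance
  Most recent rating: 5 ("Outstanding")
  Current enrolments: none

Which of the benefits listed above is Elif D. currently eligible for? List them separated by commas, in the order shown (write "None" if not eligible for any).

Bereavement Leave

Service from Aug 28, 2013 to 16 Nov 2018: 1906 days.
Home Office Allowance — status temporary ✗ (requires full-time or seasonal) → not eligible.
Profit Sharing Plan — status temporary ✗ (requires full-time, part-time, or seasonal) → not eligible.
Bereavement Leave — status temporary ✓; service 1906 days ≥ 1 year (≈365 days) ✓; 30 hrs/wk ≥ 24 ✓; grade P5 ≥ P3 ✓; age 24 ≥ 21 ✓ → eligible.
Transit Subsidy — status temporary ✓ (not excluded); service 1906 days ≥ 24 months (≈720 days) ✓; rating 5 ≥ 4 ✓; age 24 ≥ 21 ✓; dept Finance ✗ → not eligible.
Travel Insurance — status temporary ✗ (requires full-time or part-time) → not eligible.
Gym Reimbursement — status temporary ✓ (not excluded); service 1906 days ≥ 45 days ✓; site Spokane ✗ (not Calgary, Omaha, or Porto) → not eligible.
Paid Parental Leave — status temporary ✓; service 1906 days ≥ 120 days ✓; site Spokane ✗ (not Osaka) → not eligible.
Dependent Care FSA — service 1906 days ≥ 26 weeks (≈182 days) ✓; rating 5 ≥ 2 ✓; age 24 ≥ 21 ✓; 30 hrs/wk < 35 ✗ → not eligible.
Commuter Stipend — status temporary ✓; service 1906 days ≥ 26 weeks (≈182 days) ✓; grade P5 ≥ P2 ✓; dept Finance ✗ → not eligible.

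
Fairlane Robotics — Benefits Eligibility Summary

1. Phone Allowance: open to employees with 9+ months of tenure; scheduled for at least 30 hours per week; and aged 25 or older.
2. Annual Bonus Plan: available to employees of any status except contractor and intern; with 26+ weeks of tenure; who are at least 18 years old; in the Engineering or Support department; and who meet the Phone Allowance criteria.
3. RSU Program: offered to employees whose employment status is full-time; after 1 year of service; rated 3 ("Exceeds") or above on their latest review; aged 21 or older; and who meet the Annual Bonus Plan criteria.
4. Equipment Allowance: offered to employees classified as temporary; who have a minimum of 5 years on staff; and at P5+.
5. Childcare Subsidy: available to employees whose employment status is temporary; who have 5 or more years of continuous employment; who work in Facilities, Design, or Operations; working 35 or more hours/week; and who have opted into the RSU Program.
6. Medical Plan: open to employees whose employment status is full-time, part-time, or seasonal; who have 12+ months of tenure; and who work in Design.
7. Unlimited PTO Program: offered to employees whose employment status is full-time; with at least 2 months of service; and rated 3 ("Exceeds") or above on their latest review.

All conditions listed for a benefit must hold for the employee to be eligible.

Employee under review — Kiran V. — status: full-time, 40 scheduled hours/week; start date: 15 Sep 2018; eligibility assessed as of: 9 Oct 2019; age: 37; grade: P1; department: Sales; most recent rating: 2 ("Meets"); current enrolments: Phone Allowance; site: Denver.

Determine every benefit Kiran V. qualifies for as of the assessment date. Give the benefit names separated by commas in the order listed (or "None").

Service from 15 Sep 2018 to 9 Oct 2019: 389 days.
Phone Allowance — service 389 days ≥ 9 months (≈270 days) ✓; 40 hrs/wk ≥ 30 ✓; age 37 ≥ 25 ✓ → eligible.
Annual Bonus Plan — status full-time ✓ (not excluded); service 389 days ≥ 26 weeks (≈182 days) ✓; age 37 ≥ 18 ✓; dept Sales ✗ → not eligible.
RSU Program — status full-time ✓; service 389 days ≥ 1 year (≈365 days) ✓; rating 2 < 3 ✗ → not eligible.
Equipment Allowance — status full-time ✗ (requires temporary) → not eligible.
Childcare Subsidy — status full-time ✗ (requires temporary) → not eligible.
Medical Plan — status full-time ✓; service 389 days ≥ 12 months (≈360 days) ✓; dept Sales ✗ → not eligible.
Unlimited PTO Program — status full-time ✓; service 389 days ≥ 2 months (≈60 days) ✓; rating 2 < 3 ✗ → not eligible.

Phone Allowance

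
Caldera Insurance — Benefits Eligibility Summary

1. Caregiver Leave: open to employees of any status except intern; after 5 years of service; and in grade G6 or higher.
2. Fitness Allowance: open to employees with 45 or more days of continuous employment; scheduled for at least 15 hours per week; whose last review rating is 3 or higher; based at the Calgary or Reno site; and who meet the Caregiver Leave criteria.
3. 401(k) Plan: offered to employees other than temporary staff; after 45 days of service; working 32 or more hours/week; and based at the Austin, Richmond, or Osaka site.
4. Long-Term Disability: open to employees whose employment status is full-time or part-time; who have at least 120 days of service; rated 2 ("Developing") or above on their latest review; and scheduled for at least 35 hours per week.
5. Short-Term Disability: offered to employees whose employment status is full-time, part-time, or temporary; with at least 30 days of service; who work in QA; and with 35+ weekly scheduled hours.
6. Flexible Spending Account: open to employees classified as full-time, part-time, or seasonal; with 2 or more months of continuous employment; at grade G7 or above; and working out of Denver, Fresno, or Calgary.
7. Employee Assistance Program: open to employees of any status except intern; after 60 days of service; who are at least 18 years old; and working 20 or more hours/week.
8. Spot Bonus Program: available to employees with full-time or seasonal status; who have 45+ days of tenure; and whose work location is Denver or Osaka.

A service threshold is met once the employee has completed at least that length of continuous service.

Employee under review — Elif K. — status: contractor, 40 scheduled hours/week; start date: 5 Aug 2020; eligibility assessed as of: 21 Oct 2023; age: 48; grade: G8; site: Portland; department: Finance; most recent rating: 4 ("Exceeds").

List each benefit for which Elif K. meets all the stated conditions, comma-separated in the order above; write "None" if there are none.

Service from 5 Aug 2020 to 21 Oct 2023: 1172 days.
Caregiver Leave — status contractor ✓ (not excluded); service 1172 days < 5 years (≈1825 days) ✗ → not eligible.
Fitness Allowance — service 1172 days ≥ 45 days ✓; 40 hrs/wk ≥ 15 ✓; rating 4 ≥ 3 ✓; site Portland ✗ (not Calgary or Reno) → not eligible.
401(k) Plan — status contractor ✓ (not excluded); service 1172 days ≥ 45 days ✓; 40 hrs/wk ≥ 32 ✓; site Portland ✗ (not Austin, Richmond, or Osaka) → not eligible.
Long-Term Disability — status contractor ✗ (requires full-time or part-time) → not eligible.
Short-Term Disability — status contractor ✗ (requires full-time, part-time, or temporary) → not eligible.
Flexible Spending Account — status contractor ✗ (requires full-time, part-time, or seasonal) → not eligible.
Employee Assistance Program — status contractor ✓ (not excluded); service 1172 days ≥ 60 days ✓; age 48 ≥ 18 ✓; 40 hrs/wk ≥ 20 ✓ → eligible.
Spot Bonus Program — status contractor ✗ (requires full-time or seasonal) → not eligible.

Employee Assistance Program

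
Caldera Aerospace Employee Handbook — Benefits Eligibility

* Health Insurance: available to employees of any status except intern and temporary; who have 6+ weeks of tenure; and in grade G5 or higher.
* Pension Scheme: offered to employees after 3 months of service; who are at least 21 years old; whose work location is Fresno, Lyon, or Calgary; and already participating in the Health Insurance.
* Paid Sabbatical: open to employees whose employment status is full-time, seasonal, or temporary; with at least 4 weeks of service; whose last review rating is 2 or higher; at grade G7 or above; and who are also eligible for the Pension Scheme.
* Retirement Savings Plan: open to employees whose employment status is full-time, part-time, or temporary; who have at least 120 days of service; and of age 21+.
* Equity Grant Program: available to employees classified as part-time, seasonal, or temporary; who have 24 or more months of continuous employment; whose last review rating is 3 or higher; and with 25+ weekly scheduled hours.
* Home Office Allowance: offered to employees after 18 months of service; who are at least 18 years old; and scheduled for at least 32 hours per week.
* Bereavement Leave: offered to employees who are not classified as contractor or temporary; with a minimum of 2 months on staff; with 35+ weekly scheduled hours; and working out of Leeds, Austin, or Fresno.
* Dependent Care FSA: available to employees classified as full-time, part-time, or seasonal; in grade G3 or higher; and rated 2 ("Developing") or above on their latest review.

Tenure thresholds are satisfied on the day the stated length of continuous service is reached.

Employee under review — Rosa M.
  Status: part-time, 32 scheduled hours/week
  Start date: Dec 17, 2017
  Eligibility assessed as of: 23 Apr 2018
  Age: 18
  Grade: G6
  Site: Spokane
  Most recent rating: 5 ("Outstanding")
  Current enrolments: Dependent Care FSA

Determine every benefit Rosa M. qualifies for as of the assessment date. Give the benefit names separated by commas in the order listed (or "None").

Service from Dec 17, 2017 to 23 Apr 2018: 127 days.
Health Insurance — status part-time ✓ (not excluded); service 127 days ≥ 6 weeks (≈42 days) ✓; grade G6 ≥ G5 ✓ → eligible.
Pension Scheme — service 127 days ≥ 3 months (≈90 days) ✓; age 18 < 21 ✗ → not eligible.
Paid Sabbatical — status part-time ✗ (requires full-time, seasonal, or temporary) → not eligible.
Retirement Savings Plan — status part-time ✓; service 127 days ≥ 120 days ✓; age 18 < 21 ✗ → not eligible.
Equity Grant Program — status part-time ✓; service 127 days < 24 months (≈720 days) ✗ → not eligible.
Home Office Allowance — service 127 days < 18 months (≈540 days) ✗ → not eligible.
Bereavement Leave — status part-time ✓ (not excluded); service 127 days ≥ 2 months (≈60 days) ✓; 32 hrs/wk < 35 ✗ → not eligible.
Dependent Care FSA — status part-time ✓; grade G6 ≥ G3 ✓; rating 5 ≥ 2 ✓ → eligible.

Health Insurance, Dependent Care FSA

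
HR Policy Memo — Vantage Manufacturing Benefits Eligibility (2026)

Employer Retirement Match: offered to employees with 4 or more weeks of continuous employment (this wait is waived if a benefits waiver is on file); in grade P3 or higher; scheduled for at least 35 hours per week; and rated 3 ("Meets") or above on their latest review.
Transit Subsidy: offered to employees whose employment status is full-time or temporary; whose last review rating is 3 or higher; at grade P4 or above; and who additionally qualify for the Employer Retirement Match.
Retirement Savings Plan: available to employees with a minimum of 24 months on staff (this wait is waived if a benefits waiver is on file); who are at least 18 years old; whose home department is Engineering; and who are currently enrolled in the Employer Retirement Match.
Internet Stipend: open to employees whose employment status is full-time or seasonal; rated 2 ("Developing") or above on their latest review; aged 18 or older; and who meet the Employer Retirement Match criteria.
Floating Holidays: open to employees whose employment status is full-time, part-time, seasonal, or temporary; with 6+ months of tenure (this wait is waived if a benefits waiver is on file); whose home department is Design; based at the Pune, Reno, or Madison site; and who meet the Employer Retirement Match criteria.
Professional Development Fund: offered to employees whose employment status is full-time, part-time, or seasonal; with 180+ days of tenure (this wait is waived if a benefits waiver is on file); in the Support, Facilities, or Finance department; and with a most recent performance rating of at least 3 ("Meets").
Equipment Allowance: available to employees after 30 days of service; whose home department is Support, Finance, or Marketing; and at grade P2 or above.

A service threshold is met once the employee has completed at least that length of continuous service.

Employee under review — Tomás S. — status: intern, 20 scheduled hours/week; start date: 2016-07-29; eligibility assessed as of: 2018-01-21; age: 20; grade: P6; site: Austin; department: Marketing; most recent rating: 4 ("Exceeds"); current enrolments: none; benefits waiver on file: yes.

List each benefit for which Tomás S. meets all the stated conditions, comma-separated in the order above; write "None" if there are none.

Service from 2016-07-29 to 2018-01-21: 541 days.
Employer Retirement Match — benefits waiver on file ✓; grade P6 ≥ P3 ✓; 20 hrs/wk < 35 ✗ → not eligible.
Transit Subsidy — status intern ✗ (requires full-time or temporary) → not eligible.
Retirement Savings Plan — benefits waiver on file ✓; age 20 ≥ 18 ✓; dept Marketing ✗ → not eligible.
Internet Stipend — status intern ✗ (requires full-time or seasonal) → not eligible.
Floating Holidays — status intern ✗ (requires full-time, part-time, seasonal, or temporary) → not eligible.
Professional Development Fund — status intern ✗ (requires full-time, part-time, or seasonal) → not eligible.
Equipment Allowance — service 541 days ≥ 30 days ✓; dept Marketing ✓; grade P6 ≥ P2 ✓ → eligible.

Equipment Allowance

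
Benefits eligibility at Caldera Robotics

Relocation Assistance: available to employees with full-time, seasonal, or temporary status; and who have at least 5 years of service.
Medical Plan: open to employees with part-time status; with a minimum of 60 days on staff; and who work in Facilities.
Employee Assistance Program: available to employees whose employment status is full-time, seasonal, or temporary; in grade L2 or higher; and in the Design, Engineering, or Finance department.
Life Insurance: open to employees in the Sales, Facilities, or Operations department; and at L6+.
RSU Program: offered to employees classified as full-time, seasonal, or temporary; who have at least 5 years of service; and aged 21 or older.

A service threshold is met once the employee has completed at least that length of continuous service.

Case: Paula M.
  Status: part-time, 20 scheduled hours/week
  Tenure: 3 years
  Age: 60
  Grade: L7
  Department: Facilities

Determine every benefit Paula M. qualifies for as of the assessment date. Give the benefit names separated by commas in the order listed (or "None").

Medical Plan, Life Insurance

Relocation Assistance — status part-time ✗ (requires full-time, seasonal, or temporary) → not eligible.
Medical Plan — status part-time ✓; service 3 years ≥ 60 days ✓; dept Facilities ✓ → eligible.
Employee Assistance Program — status part-time ✗ (requires full-time, seasonal, or temporary) → not eligible.
Life Insurance — dept Facilities ✓; grade L7 ≥ L6 ✓ → eligible.
RSU Program — status part-time ✗ (requires full-time, seasonal, or temporary) → not eligible.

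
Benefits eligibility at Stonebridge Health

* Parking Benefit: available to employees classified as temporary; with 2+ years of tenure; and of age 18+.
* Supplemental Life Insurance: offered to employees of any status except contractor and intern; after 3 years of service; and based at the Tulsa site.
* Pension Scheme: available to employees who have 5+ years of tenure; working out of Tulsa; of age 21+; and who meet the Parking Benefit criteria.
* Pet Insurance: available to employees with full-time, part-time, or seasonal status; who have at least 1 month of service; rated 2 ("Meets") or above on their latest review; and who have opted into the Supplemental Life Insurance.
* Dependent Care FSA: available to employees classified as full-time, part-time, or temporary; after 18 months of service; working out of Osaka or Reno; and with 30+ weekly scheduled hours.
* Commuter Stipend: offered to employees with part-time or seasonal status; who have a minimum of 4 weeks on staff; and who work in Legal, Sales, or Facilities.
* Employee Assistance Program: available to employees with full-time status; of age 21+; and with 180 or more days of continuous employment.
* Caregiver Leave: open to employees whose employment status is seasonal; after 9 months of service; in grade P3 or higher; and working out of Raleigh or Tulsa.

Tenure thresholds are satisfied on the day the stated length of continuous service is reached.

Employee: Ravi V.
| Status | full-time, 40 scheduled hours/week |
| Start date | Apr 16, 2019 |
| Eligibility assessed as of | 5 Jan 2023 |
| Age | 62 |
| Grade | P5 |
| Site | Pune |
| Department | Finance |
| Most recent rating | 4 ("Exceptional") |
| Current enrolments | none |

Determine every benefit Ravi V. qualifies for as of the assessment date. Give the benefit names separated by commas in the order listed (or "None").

Service from Apr 16, 2019 to 5 Jan 2023: 1360 days.
Parking Benefit — status full-time ✗ (requires temporary) → not eligible.
Supplemental Life Insurance — status full-time ✓ (not excluded); service 1360 days ≥ 3 years (≈1095 days) ✓; site Pune ✗ (not Tulsa) → not eligible.
Pension Scheme — service 1360 days < 5 years (≈1825 days) ✗ → not eligible.
Pet Insurance — status full-time ✓; service 1360 days ≥ 1 month (≈30 days) ✓; rating 4 ≥ 2 ✓; not enrolled in Supplemental Life Insurance ✗ → not eligible.
Dependent Care FSA — status full-time ✓; service 1360 days ≥ 18 months (≈540 days) ✓; site Pune ✗ (not Osaka or Reno) → not eligible.
Commuter Stipend — status full-time ✗ (requires part-time or seasonal) → not eligible.
Employee Assistance Program — status full-time ✓; age 62 ≥ 21 ✓; service 1360 days ≥ 180 days ✓ → eligible.
Caregiver Leave — status full-time ✗ (requires seasonal) → not eligible.

Employee Assistance Program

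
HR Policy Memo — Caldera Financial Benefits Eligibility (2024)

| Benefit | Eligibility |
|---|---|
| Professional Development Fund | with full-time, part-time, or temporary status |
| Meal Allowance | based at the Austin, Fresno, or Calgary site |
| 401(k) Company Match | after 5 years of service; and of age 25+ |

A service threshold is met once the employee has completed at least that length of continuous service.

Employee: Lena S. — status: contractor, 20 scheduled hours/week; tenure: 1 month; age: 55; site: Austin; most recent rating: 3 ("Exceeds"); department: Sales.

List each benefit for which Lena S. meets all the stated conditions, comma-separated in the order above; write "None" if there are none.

Professional Development Fund — status contractor ✗ (requires full-time, part-time, or temporary) → not eligible.
Meal Allowance — site Austin ✓ → eligible.
401(k) Company Match — service 1 month < 5 years (≈1825 days) ✗ → not eligible.

Meal Allowance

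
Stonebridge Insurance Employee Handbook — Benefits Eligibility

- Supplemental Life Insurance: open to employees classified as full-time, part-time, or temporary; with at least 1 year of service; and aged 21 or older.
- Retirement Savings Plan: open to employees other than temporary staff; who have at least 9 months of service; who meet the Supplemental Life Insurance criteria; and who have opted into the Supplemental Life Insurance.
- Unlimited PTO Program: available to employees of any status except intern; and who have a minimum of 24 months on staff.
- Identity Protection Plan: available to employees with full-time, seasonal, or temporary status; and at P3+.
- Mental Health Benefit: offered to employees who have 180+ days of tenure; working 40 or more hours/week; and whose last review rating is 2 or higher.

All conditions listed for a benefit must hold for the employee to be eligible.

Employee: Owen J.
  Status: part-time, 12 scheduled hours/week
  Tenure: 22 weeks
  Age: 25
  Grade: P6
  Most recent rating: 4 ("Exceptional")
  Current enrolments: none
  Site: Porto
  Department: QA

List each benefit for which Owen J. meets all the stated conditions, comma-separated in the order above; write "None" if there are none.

None

Supplemental Life Insurance — status part-time ✓; service 22 weeks < 1 year (≈365 days) ✗ → not eligible.
Retirement Savings Plan — status part-time ✓ (not excluded); service 22 weeks < 9 months (≈270 days) ✗ → not eligible.
Unlimited PTO Program — status part-time ✓ (not excluded); service 22 weeks < 24 months (≈720 days) ✗ → not eligible.
Identity Protection Plan — status part-time ✗ (requires full-time, seasonal, or temporary) → not eligible.
Mental Health Benefit — service 22 weeks < 180 days ✗ → not eligible.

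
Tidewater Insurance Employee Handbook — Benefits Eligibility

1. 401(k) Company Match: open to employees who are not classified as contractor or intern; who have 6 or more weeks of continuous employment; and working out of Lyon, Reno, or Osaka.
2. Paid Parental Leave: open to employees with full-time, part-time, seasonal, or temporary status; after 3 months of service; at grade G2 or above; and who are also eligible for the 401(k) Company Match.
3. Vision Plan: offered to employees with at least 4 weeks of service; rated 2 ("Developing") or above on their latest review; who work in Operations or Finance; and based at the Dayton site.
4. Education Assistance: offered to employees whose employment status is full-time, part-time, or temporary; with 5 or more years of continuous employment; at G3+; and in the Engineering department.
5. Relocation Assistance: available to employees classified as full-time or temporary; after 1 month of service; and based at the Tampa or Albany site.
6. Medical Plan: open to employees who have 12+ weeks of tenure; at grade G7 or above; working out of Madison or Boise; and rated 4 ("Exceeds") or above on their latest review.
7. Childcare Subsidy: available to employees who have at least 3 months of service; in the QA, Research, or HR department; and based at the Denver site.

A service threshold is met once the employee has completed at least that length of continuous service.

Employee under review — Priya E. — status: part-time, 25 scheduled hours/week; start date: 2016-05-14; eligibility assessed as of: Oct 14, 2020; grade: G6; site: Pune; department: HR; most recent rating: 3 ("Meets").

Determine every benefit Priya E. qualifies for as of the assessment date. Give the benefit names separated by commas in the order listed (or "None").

None

Service from 2016-05-14 to Oct 14, 2020: 1614 days.
401(k) Company Match — status part-time ✓ (not excluded); service 1614 days ≥ 6 weeks (≈42 days) ✓; site Pune ✗ (not Lyon, Reno, or Osaka) → not eligible.
Paid Parental Leave — status part-time ✓; service 1614 days ≥ 3 months (≈90 days) ✓; grade G6 ≥ G2 ✓; not eligible for 401(k) Company Match ✗ → not eligible.
Vision Plan — service 1614 days ≥ 4 weeks (≈28 days) ✓; rating 3 ≥ 2 ✓; dept HR ✗ → not eligible.
Education Assistance — status part-time ✓; service 1614 days < 5 years (≈1825 days) ✗ → not eligible.
Relocation Assistance — status part-time ✗ (requires full-time or temporary) → not eligible.
Medical Plan — service 1614 days ≥ 12 weeks (≈84 days) ✓; grade G6 < G7 ✗ → not eligible.
Childcare Subsidy — service 1614 days ≥ 3 months (≈90 days) ✓; dept HR ✓; site Pune ✗ (not Denver) → not eligible.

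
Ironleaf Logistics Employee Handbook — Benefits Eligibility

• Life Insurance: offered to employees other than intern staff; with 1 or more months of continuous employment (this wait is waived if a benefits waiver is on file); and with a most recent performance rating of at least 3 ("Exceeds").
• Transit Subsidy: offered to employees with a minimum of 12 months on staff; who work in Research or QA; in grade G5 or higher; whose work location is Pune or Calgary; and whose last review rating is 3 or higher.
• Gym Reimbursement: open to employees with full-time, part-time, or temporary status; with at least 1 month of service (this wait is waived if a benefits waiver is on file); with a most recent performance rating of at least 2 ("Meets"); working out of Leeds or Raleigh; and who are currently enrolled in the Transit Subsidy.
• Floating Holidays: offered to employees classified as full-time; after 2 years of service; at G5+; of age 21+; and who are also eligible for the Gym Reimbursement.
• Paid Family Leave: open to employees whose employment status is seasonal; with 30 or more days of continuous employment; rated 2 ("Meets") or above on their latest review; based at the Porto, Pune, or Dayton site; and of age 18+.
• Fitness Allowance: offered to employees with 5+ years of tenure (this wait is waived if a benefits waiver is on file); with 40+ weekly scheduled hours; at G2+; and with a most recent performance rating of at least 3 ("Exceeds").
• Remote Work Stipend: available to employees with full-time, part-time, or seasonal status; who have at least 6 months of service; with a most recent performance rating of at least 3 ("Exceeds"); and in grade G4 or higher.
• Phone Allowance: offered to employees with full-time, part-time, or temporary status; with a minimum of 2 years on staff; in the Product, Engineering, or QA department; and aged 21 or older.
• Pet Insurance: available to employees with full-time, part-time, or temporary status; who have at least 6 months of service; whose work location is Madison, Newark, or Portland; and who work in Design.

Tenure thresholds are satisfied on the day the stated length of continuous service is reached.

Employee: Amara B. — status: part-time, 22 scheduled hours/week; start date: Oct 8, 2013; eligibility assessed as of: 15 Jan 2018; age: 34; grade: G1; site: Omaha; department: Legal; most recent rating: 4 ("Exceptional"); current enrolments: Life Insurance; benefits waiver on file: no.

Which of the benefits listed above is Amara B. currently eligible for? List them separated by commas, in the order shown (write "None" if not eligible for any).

Service from Oct 8, 2013 to 15 Jan 2018: 1560 days.
Life Insurance — status part-time ✓ (not excluded); no waiver, service 1560 days ≥ 1 month (≈30 days) ✓; rating 4 ≥ 3 ✓ → eligible.
Transit Subsidy — service 1560 days ≥ 12 months (≈360 days) ✓; dept Legal ✗ → not eligible.
Gym Reimbursement — status part-time ✓; no waiver, service 1560 days ≥ 1 month (≈30 days) ✓; rating 4 ≥ 2 ✓; site Omaha ✗ (not Leeds or Raleigh) → not eligible.
Floating Holidays — status part-time ✗ (requires full-time) → not eligible.
Paid Family Leave — status part-time ✗ (requires seasonal) → not eligible.
Fitness Allowance — no waiver, service 1560 days < 5 years (≈1825 days) ✗ → not eligible.
Remote Work Stipend — status part-time ✓; service 1560 days ≥ 6 months (≈180 days) ✓; rating 4 ≥ 3 ✓; grade G1 < G4 ✗ → not eligible.
Phone Allowance — status part-time ✓; service 1560 days ≥ 2 years (≈730 days) ✓; dept Legal ✗ → not eligible.
Pet Insurance — status part-time ✓; service 1560 days ≥ 6 months (≈180 days) ✓; site Omaha ✗ (not Madison, Newark, or Portland) → not eligible.

Life Insurance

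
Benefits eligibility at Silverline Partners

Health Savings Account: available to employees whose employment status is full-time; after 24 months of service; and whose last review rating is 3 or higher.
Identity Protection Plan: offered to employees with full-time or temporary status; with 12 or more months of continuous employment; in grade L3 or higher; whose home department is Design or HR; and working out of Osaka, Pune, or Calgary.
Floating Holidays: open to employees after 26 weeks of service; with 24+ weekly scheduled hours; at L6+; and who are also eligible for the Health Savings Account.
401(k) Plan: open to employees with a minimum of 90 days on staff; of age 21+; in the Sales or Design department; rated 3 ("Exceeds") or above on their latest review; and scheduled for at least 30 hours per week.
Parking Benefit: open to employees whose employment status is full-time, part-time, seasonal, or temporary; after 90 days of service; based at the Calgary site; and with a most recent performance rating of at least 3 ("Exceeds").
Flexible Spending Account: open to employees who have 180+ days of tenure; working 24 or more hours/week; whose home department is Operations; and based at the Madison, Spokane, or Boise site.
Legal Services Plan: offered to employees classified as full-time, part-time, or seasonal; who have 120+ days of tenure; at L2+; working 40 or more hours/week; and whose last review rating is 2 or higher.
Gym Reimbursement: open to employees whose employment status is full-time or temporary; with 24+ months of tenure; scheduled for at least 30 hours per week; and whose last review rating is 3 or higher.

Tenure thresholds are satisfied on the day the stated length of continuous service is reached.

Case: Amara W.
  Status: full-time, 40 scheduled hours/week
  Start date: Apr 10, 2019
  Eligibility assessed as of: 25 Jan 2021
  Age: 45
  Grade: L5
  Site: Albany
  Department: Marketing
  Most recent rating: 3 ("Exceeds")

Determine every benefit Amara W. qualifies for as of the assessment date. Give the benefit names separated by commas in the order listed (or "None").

Legal Services Plan

Service from Apr 10, 2019 to 25 Jan 2021: 656 days.
Health Savings Account — status full-time ✓; service 656 days < 24 months (≈720 days) ✗ → not eligible.
Identity Protection Plan — status full-time ✓; service 656 days ≥ 12 months (≈360 days) ✓; grade L5 ≥ L3 ✓; dept Marketing ✗ → not eligible.
Floating Holidays — service 656 days ≥ 26 weeks (≈182 days) ✓; 40 hrs/wk ≥ 24 ✓; grade L5 < L6 ✗ → not eligible.
401(k) Plan — service 656 days ≥ 90 days ✓; age 45 ≥ 21 ✓; dept Marketing ✗ → not eligible.
Parking Benefit — status full-time ✓; service 656 days ≥ 90 days ✓; site Albany ✗ (not Calgary) → not eligible.
Flexible Spending Account — service 656 days ≥ 180 days ✓; 40 hrs/wk ≥ 24 ✓; dept Marketing ✗ → not eligible.
Legal Services Plan — status full-time ✓; service 656 days ≥ 120 days ✓; grade L5 ≥ L2 ✓; 40 hrs/wk ≥ 40 ✓; rating 3 ≥ 2 ✓ → eligible.
Gym Reimbursement — status full-time ✓; service 656 days < 24 months (≈720 days) ✗ → not eligible.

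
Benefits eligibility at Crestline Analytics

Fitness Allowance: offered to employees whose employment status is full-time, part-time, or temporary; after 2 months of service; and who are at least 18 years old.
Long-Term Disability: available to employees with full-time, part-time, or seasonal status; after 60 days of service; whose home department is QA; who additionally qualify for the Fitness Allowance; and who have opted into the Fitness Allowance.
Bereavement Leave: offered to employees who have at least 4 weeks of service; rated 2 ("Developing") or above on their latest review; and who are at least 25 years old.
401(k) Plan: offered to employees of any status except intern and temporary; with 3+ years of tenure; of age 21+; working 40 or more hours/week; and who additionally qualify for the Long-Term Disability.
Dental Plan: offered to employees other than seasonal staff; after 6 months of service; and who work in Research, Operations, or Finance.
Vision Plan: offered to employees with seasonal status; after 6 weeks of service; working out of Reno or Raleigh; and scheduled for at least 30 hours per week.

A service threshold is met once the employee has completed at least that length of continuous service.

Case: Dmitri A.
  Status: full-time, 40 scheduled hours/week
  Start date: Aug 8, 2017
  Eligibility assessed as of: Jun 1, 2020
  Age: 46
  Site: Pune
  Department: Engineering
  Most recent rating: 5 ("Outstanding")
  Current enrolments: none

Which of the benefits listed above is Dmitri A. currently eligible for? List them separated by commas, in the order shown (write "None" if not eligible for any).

Fitness Allowance, Bereavement Leave

Service from Aug 8, 2017 to Jun 1, 2020: 1028 days.
Fitness Allowance — status full-time ✓; service 1028 days ≥ 2 months (≈60 days) ✓; age 46 ≥ 18 ✓ → eligible.
Long-Term Disability — status full-time ✓; service 1028 days ≥ 60 days ✓; dept Engineering ✗ → not eligible.
Bereavement Leave — service 1028 days ≥ 4 weeks (≈28 days) ✓; rating 5 ≥ 2 ✓; age 46 ≥ 25 ✓ → eligible.
401(k) Plan — status full-time ✓ (not excluded); service 1028 days < 3 years (≈1095 days) ✗ → not eligible.
Dental Plan — status full-time ✓ (not excluded); service 1028 days ≥ 6 months (≈180 days) ✓; dept Engineering ✗ → not eligible.
Vision Plan — status full-time ✗ (requires seasonal) → not eligible.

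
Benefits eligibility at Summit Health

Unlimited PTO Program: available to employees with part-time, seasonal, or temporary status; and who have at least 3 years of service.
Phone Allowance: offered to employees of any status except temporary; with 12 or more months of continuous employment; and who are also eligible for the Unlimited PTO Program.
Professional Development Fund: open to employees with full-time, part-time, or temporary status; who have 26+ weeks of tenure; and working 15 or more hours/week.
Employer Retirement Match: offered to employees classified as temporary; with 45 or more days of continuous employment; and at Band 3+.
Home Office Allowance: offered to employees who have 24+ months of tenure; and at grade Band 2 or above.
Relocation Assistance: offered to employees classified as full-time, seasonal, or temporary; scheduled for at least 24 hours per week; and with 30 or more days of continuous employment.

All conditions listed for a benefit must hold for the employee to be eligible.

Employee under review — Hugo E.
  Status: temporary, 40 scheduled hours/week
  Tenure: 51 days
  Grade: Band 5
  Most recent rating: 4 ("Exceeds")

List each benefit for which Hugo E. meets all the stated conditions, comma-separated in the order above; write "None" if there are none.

Unlimited PTO Program — status temporary ✓; service 51 days < 3 years (≈1095 days) ✗ → not eligible.
Phone Allowance — status temporary ✗ (excluded) → not eligible.
Professional Development Fund — status temporary ✓; service 51 days < 26 weeks (≈182 days) ✗ → not eligible.
Employer Retirement Match — status temporary ✓; service 51 days ≥ 45 days ✓; grade Band 5 ≥ Band 3 ✓ → eligible.
Home Office Allowance — service 51 days < 24 months (≈720 days) ✗ → not eligible.
Relocation Assistance — status temporary ✓; 40 hrs/wk ≥ 24 ✓; service 51 days ≥ 30 days ✓ → eligible.

Employer Retirement Match, Relocation Assistance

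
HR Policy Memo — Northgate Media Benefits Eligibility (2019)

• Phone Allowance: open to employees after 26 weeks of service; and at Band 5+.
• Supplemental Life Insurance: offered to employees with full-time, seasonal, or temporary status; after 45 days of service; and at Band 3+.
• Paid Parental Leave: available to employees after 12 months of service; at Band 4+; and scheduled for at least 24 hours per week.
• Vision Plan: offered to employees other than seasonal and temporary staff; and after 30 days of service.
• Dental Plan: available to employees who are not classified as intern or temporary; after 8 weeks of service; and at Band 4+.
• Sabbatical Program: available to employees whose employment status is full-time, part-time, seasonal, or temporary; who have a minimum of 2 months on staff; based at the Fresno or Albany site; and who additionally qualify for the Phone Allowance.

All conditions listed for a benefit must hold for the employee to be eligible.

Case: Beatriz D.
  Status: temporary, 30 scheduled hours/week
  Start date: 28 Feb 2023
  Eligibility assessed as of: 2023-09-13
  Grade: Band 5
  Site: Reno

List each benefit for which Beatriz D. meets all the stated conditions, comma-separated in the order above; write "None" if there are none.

Phone Allowance, Supplemental Life Insurance

Service from 28 Feb 2023 to 2023-09-13: 197 days.
Phone Allowance — service 197 days ≥ 26 weeks (≈182 days) ✓; grade Band 5 ≥ Band 5 ✓ → eligible.
Supplemental Life Insurance — status temporary ✓; service 197 days ≥ 45 days ✓; grade Band 5 ≥ Band 3 ✓ → eligible.
Paid Parental Leave — service 197 days < 12 months (≈360 days) ✗ → not eligible.
Vision Plan — status temporary ✗ (excluded) → not eligible.
Dental Plan — status temporary ✗ (excluded) → not eligible.
Sabbatical Program — status temporary ✓; service 197 days ≥ 2 months (≈60 days) ✓; site Reno ✗ (not Fresno or Albany) → not eligible.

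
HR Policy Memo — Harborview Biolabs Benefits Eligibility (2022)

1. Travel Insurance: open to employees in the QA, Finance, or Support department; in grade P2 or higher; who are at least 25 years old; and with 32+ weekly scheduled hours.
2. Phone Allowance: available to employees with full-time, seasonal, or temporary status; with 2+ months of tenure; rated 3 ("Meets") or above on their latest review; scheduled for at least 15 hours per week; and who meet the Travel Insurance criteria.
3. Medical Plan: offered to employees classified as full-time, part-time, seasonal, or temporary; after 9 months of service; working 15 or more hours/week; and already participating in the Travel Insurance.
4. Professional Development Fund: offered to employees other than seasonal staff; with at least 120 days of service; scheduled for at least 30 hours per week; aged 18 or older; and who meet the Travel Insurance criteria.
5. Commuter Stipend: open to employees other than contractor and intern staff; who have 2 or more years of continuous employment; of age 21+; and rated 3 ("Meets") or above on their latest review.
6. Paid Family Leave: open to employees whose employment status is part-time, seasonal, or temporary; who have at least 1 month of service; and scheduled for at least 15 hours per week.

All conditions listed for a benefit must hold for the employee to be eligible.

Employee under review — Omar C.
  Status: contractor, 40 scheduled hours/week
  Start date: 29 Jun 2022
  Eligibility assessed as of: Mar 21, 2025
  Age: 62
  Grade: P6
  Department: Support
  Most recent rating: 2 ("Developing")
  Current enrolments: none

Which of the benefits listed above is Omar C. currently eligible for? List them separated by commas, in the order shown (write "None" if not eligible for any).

Service from 29 Jun 2022 to Mar 21, 2025: 996 days.
Travel Insurance — dept Support ✓; grade P6 ≥ P2 ✓; age 62 ≥ 25 ✓; 40 hrs/wk ≥ 32 ✓ → eligible.
Phone Allowance — status contractor ✗ (requires full-time, seasonal, or temporary) → not eligible.
Medical Plan — status contractor ✗ (requires full-time, part-time, seasonal, or temporary) → not eligible.
Professional Development Fund — status contractor ✓ (not excluded); service 996 days ≥ 120 days ✓; 40 hrs/wk ≥ 30 ✓; age 62 ≥ 18 ✓; eligible for Travel Insurance ✓ → eligible.
Commuter Stipend — status contractor ✗ (excluded) → not eligible.
Paid Family Leave — status contractor ✗ (requires part-time, seasonal, or temporary) → not eligible.

Travel Insurance, Professional Development Fund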